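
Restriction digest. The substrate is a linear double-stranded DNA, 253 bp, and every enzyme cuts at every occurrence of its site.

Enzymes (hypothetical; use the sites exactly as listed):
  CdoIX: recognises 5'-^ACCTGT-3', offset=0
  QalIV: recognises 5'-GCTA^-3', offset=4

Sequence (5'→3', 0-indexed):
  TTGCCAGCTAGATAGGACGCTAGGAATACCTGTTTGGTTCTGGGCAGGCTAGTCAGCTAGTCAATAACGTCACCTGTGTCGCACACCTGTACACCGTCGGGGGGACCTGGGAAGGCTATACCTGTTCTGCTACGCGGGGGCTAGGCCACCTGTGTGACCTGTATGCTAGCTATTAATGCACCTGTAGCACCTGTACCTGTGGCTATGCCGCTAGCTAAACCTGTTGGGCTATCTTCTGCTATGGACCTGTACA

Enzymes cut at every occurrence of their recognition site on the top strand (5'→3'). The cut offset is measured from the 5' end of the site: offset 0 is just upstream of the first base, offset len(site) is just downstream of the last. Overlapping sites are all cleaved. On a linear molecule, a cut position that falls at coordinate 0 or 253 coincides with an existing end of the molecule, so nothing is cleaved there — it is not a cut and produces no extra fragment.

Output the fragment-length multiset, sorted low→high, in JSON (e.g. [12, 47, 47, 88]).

[1,1,3,4,4,4,5,6,7,8,8,9,9,9,10,10,11,11,12,12,12,13,13,13,24,34]

Per-enzyme occurrences:
  CdoIX (ACCTGT, off=0): starts [27, 71, 84, 119, 147, 156, 179, 188, 194, 218, 244] → cuts [27, 71, 84, 119, 147, 156, 179, 188, 194, 218, 244]
  QalIV (GCTA, off=4): starts [6, 18, 47, 55, 114, 128, 139, 164, 168, 201, 209, 213, 227, 237] → cuts [10, 22, 51, 59, 118, 132, 143, 168, 172, 205, 213, 217, 231, 241]

Pooled cuts: [10, 22, 27, 51, 59, 71, 84, 118, 119, 132, 143, 147, 156, 168, 172, 179, 188, 194, 205, 213, 217, 218, 231, 241, 244]

Fragment lengths:
  [0,10): 10 bp
  [10,22): 12 bp
  [22,27): 5 bp
  [27,51): 24 bp
  [51,59): 8 bp
  [59,71): 12 bp
  [71,84): 13 bp
  [84,118): 34 bp
  [118,119): 1 bp
  [119,132): 13 bp
  [132,143): 11 bp
  [143,147): 4 bp
  [147,156): 9 bp
  [156,168): 12 bp
  [168,172): 4 bp
  [172,179): 7 bp
  [179,188): 9 bp
  [188,194): 6 bp
  [194,205): 11 bp
  [205,213): 8 bp
  [213,217): 4 bp
  [217,218): 1 bp
  [218,231): 13 bp
  [231,241): 10 bp
  [241,244): 3 bp
  [244,253): 9 bp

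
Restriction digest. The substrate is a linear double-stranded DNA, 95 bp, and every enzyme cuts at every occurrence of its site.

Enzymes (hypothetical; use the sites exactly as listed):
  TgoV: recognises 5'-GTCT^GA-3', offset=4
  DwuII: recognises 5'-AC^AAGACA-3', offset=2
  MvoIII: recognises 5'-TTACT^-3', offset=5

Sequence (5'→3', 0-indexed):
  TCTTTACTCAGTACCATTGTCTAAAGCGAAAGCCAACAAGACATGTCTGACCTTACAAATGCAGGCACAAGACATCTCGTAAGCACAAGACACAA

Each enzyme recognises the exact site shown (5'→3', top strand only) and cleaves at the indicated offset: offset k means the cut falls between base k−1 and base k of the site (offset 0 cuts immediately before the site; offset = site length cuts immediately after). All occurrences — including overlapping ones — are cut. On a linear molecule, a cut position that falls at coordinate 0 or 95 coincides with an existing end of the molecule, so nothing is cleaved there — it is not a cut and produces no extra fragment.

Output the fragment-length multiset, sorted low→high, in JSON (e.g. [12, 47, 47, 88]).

Per-enzyme occurrences:
  TgoV (GTCTGA, off=4): starts [44] → cuts [48]
  DwuII (ACAAGACA, off=2): starts [35, 66, 84] → cuts [37, 68, 86]
  MvoIII (TTACT, off=5): starts [3] → cuts [8]

Pooled cuts: [8, 37, 48, 68, 86]

Fragments:
  [0,8): 8 bp
  [8,37): 29 bp
  [37,48): 11 bp
  [48,68): 20 bp
  [68,86): 18 bp
  [86,95): 9 bp

[8,9,11,18,20,29]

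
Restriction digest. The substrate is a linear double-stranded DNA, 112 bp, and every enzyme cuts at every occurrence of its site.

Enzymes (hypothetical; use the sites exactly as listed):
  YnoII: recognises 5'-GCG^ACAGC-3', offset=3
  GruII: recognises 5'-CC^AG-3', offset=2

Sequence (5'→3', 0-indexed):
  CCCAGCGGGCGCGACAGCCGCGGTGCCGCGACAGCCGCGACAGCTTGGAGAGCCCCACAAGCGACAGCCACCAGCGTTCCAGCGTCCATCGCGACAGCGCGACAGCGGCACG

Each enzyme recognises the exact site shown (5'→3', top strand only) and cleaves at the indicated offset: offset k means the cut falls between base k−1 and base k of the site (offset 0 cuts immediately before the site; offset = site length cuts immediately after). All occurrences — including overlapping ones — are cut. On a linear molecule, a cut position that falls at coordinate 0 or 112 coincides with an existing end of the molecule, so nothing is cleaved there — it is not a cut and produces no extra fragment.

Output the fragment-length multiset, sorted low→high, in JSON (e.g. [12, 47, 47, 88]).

[3,8,8,9,9,10,11,13,17,24]

Site scan:
  YnoII GCGACAGC/3: at [10, 27, 36, 60, 90, 98] ⇒ [13, 30, 39, 63, 93, 101]
  GruII CCAG/2: at [1, 70, 78] ⇒ [3, 72, 80]

All cut coordinates (distinct, sorted): [3, 13, 30, 39, 63, 72, 80, 93, 101]

Fragment lengths:
  [0,3): 3 bp
  [3,13): 10 bp
  [13,30): 17 bp
  [30,39): 9 bp
  [39,63): 24 bp
  [63,72): 9 bp
  [72,80): 8 bp
  [80,93): 13 bp
  [93,101): 8 bp
  [101,112): 11 bp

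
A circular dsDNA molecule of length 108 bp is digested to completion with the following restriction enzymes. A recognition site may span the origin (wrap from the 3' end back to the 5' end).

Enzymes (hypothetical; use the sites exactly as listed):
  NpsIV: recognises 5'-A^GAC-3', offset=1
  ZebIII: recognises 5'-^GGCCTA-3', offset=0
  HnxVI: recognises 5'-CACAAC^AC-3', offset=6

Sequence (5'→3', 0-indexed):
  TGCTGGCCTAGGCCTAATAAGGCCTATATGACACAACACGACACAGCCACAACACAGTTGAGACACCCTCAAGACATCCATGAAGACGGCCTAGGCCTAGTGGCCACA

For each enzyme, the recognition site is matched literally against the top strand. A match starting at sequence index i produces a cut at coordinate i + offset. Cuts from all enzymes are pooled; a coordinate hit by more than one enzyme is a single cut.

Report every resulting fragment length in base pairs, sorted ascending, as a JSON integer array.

[3,6,6,8,10,11,12,16,17,19]

Scan for sites:
  NpsIV AGAC/1: at [60, 71, 83] ⇒ [61, 72, 84]
  ZebIII GGCCTA/0: at [4, 10, 20, 87, 93] ⇒ [4, 10, 20, 87, 93]
  HnxVI CACAACAC/6: at [31, 47] ⇒ [37, 53]

All cut coordinates (distinct, sorted): [4, 10, 20, 37, 53, 61, 72, 84, 87, 93]

Fragments:
  4→10: 6 bp
  10→20: 10 bp
  20→37: 17 bp
  37→53: 16 bp
  53→61: 8 bp
  61→72: 11 bp
  72→84: 12 bp
  84→87: 3 bp
  87→93: 6 bp
  93→4 (wrap): 108-93+4 = 19 bp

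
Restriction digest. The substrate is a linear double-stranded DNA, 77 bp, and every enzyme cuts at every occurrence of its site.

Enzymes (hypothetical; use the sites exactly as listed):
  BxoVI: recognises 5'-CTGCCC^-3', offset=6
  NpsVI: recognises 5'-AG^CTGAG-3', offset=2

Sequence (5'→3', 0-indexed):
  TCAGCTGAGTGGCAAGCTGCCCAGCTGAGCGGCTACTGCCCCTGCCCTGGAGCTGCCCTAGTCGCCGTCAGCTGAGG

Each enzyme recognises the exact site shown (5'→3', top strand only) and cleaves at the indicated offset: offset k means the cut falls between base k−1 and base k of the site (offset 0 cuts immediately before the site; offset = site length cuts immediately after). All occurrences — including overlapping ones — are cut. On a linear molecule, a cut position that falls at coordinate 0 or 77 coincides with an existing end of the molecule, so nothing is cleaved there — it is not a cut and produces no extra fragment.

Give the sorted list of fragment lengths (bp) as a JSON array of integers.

[2,4,6,6,11,13,17,18]

Site scan:
  BxoVI (CTGCCC, off=6): starts [16, 35, 41, 52] → cuts [22, 41, 47, 58]
  NpsVI (AGCTGAG, off=2): starts [2, 22, 69] → cuts [4, 24, 71]

All cut coordinates (distinct, sorted): [4, 22, 24, 41, 47, 58, 71]

Fragment lengths:
  [0,4): 4 bp
  [4,22): 18 bp
  [22,24): 2 bp
  [24,41): 17 bp
  [41,47): 6 bp
  [47,58): 11 bp
  [58,71): 13 bp
  [71,77): 6 bp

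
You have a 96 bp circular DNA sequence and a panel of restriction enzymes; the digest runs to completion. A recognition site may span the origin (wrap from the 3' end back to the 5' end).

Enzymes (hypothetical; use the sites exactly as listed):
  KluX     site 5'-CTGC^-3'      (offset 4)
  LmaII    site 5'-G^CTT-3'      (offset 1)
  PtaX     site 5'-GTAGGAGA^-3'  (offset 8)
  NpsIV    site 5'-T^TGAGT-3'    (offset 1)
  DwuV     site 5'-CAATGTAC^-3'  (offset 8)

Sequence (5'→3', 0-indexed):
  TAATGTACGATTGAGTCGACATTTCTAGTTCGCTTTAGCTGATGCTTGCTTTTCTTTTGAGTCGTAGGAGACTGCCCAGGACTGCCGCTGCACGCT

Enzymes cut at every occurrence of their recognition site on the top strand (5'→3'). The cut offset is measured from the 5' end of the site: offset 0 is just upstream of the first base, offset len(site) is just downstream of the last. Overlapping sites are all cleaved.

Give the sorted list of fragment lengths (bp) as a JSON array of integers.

[3,4,4,6,9,10,12,13,14,21]

Per-enzyme occurrences:
  KluX CTGC/4: at [71, 81, 87] ⇒ [75, 85, 91]
  LmaII GCTT/1: at [31, 43, 47, 93] ⇒ [32, 44, 48, 94]
  PtaX GTAGGAGA/8: at [63] ⇒ [71]
  NpsIV TTGAGT/1: at [10, 56] ⇒ [11, 57]
  DwuV (CAATGTAC, off=8): no sites

Pooled cuts: [11, 32, 44, 48, 57, 71, 75, 85, 91, 94]

Fragment lengths:
  11→32: 21 bp
  32→44: 12 bp
  44→48: 4 bp
  48→57: 9 bp
  57→71: 14 bp
  71→75: 4 bp
  75→85: 10 bp
  85→91: 6 bp
  91→94: 3 bp
  94→11 (wrap): 96-94+11 = 13 bp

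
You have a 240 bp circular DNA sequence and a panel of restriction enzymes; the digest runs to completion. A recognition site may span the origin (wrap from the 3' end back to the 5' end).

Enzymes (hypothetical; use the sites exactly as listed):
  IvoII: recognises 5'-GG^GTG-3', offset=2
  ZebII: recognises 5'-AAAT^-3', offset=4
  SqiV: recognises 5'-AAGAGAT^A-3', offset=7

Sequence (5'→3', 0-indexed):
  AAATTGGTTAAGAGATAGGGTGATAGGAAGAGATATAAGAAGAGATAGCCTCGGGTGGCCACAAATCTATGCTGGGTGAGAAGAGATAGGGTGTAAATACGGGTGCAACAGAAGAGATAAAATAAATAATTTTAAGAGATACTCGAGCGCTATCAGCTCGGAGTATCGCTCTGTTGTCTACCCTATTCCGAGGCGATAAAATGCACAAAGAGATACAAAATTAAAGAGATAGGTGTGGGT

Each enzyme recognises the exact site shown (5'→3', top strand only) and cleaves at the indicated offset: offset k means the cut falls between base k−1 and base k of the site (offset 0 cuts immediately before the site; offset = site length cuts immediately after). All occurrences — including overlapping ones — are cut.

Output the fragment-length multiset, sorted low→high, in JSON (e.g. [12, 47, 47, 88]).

[3,3,4,4,5,7,8,8,9,9,12,12,12,12,12,13,14,15,16,62]

Per-enzyme occurrences:
  IvoII GGGTG/2: at [17, 52, 73, 88, 100] ⇒ [19, 54, 75, 90, 102]
  ZebII AAAT/4: at [0, 62, 94, 119, 123, 198, 217] ⇒ [4, 66, 98, 123, 127, 202, 221]
  SqiV AAGAGATA/7: at [9, 27, 39, 80, 111, 133, 207, 223] ⇒ [16, 34, 46, 87, 118, 140, 214, 230]

All cut coordinates (distinct, sorted): [4, 16, 19, 34, 46, 54, 66, 75, 87, 90, 98, 102, 118, 123, 127, 140, 202, 214, 221, 230]

Fragment lengths:
  4→16: 12 bp
  16→19: 3 bp
  19→34: 15 bp
  34→46: 12 bp
  46→54: 8 bp
  54→66: 12 bp
  66→75: 9 bp
  75→87: 12 bp
  87→90: 3 bp
  90→98: 8 bp
  98→102: 4 bp
  102→118: 16 bp
  118→123: 5 bp
  123→127: 4 bp
  127→140: 13 bp
  140→202: 62 bp
  202→214: 12 bp
  214→221: 7 bp
  221→230: 9 bp
  230→4 (wrap): 240-230+4 = 14 bp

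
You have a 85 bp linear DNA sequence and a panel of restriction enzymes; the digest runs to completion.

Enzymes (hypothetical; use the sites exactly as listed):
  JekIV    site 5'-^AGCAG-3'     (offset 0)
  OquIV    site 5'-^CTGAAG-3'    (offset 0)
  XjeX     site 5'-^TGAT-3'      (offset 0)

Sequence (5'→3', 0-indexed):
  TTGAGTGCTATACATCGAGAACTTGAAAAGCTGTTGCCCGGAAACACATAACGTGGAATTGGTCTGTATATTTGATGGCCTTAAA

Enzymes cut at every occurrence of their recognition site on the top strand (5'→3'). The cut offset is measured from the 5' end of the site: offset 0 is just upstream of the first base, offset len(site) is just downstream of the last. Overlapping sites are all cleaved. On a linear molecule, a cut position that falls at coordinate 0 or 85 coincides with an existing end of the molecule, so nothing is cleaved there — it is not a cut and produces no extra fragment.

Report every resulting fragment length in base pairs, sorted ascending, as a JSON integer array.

[13,72]

Scan for sites:
  JekIV (AGCAG, off=0): no sites
  OquIV (CTGAAG, off=0): no sites
  XjeX (TGAT, off=0): starts [72] → cuts [72]

All cut coordinates (distinct, sorted): [72]

Fragment lengths:
  [0,72): 72 bp
  [72,85): 13 bp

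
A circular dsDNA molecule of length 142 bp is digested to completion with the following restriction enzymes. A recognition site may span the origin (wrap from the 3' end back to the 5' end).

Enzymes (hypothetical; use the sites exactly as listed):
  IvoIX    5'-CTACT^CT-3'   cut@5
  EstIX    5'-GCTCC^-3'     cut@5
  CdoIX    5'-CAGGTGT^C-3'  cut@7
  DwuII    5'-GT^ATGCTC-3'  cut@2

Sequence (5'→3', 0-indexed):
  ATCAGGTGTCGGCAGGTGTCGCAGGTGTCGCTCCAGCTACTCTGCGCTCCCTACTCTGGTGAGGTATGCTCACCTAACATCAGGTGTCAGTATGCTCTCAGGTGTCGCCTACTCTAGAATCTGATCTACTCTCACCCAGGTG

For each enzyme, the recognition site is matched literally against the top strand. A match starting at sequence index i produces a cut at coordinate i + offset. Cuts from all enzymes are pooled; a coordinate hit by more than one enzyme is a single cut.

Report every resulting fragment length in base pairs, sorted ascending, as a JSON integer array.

Site scan:
  IvoIX CTACTCT/5: at [36, 50, 108, 125] ⇒ [41, 55, 113, 130]
  EstIX GCTCC/5: at [29, 45] ⇒ [34, 50]
  CdoIX CAGGTGTC/7: at [2, 12, 21, 80, 98] ⇒ [9, 19, 28, 87, 105]
  DwuII GTATGCTC/2: at [63, 89] ⇒ [65, 91]

Pooled cuts: [9, 19, 28, 34, 41, 50, 55, 65, 87, 91, 105, 113, 130]

Fragment lengths:
  9→19: 10 bp
  19→28: 9 bp
  28→34: 6 bp
  34→41: 7 bp
  41→50: 9 bp
  50→55: 5 bp
  55→65: 10 bp
  65→87: 22 bp
  87→91: 4 bp
  91→105: 14 bp
  105→113: 8 bp
  113→130: 17 bp
  130→9 (wrap): 142-130+9 = 21 bp

[4,5,6,7,8,9,9,10,10,14,17,21,22]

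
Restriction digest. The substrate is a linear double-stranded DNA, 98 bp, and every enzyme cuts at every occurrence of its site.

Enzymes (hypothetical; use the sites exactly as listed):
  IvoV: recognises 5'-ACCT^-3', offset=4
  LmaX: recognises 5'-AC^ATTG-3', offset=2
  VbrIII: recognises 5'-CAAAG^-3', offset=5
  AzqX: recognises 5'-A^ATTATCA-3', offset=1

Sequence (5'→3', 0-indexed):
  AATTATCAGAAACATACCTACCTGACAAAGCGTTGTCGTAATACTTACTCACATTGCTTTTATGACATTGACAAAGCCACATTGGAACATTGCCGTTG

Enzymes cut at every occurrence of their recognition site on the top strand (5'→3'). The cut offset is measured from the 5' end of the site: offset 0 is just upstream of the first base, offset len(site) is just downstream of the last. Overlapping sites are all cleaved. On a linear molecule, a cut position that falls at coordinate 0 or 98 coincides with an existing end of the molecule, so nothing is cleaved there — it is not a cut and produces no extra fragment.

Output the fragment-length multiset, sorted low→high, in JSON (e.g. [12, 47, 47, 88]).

[1,4,4,7,8,10,10,14,18,22]

Scan for sites:
  IvoV (ACCT, off=4): starts [15, 19] → cuts [19, 23]
  LmaX (ACATTG, off=2): starts [50, 64, 78, 86] → cuts [52, 66, 80, 88]
  VbrIII (CAAAG, off=5): starts [25, 71] → cuts [30, 76]
  AzqX (AATTATCA, off=1): starts [0] → cuts [1]

All cut coordinates (distinct, sorted): [1, 19, 23, 30, 52, 66, 76, 80, 88]

Fragments:
  [0,1): 1 bp
  [1,19): 18 bp
  [19,23): 4 bp
  [23,30): 7 bp
  [30,52): 22 bp
  [52,66): 14 bp
  [66,76): 10 bp
  [76,80): 4 bp
  [80,88): 8 bp
  [88,98): 10 bp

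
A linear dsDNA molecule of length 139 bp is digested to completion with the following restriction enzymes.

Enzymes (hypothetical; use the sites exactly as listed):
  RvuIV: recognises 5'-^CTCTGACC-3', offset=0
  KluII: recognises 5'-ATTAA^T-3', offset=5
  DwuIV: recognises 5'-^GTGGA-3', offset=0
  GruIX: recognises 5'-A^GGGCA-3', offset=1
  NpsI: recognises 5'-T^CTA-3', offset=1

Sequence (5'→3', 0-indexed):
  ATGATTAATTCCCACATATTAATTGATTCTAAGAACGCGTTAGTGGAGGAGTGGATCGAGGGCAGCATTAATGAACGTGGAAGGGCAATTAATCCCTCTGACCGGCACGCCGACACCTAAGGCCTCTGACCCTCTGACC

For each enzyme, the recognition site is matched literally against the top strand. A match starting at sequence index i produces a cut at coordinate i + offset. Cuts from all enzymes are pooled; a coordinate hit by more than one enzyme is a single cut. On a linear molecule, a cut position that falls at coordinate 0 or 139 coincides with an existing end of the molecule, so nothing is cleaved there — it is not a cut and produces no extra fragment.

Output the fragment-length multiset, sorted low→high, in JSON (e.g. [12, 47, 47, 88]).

Site scan:
  RvuIV CTCTGACC/0: at [95, 123, 131] ⇒ [95, 123, 131]
  KluII ATTAAT/5: at [3, 17, 66, 87] ⇒ [8, 22, 71, 92]
  DwuIV GTGGA/0: at [42, 50, 76] ⇒ [42, 50, 76]
  GruIX AGGGCA/1: at [58, 81] ⇒ [59, 82]
  NpsI TCTA/1: at [27] ⇒ [28]

All cut coordinates (distinct, sorted): [8, 22, 28, 42, 50, 59, 71, 76, 82, 92, 95, 123, 131]

Fragment lengths:
  [0,8): 8 bp
  [8,22): 14 bp
  [22,28): 6 bp
  [28,42): 14 bp
  [42,50): 8 bp
  [50,59): 9 bp
  [59,71): 12 bp
  [71,76): 5 bp
  [76,82): 6 bp
  [82,92): 10 bp
  [92,95): 3 bp
  [95,123): 28 bp
  [123,131): 8 bp
  [131,139): 8 bp

[3,5,6,6,8,8,8,8,9,10,12,14,14,28]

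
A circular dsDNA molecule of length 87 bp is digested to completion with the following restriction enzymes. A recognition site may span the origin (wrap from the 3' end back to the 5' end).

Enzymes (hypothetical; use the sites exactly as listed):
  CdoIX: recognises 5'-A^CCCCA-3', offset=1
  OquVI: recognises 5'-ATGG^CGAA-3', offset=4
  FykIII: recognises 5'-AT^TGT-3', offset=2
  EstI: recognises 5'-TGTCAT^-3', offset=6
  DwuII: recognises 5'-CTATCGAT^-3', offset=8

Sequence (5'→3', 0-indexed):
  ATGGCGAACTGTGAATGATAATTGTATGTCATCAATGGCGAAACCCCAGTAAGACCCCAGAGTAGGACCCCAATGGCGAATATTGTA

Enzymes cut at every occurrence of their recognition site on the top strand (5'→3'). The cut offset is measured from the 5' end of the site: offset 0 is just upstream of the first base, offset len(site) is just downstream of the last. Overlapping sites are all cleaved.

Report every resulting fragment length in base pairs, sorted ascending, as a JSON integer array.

Site scan:
  CdoIX (ACCCCA, off=1): starts [42, 53, 66] → cuts [43, 54, 67]
  OquVI (ATGGCGAA, off=4): starts [0, 34, 72] → cuts [4, 38, 76]
  FykIII (ATTGT, off=2): starts [20, 81] → cuts [22, 83]
  EstI (TGTCAT, off=6): starts [26] → cuts [32]
  DwuII (CTATCGAT, off=8): no sites

Pooled cuts: [4, 22, 32, 38, 43, 54, 67, 76, 83]

Fragments:
  4→22: 18 bp
  22→32: 10 bp
  32→38: 6 bp
  38→43: 5 bp
  43→54: 11 bp
  54→67: 13 bp
  67→76: 9 bp
  76→83: 7 bp
  83→4 (wrap): 87-83+4 = 8 bp

[5,6,7,8,9,10,11,13,18]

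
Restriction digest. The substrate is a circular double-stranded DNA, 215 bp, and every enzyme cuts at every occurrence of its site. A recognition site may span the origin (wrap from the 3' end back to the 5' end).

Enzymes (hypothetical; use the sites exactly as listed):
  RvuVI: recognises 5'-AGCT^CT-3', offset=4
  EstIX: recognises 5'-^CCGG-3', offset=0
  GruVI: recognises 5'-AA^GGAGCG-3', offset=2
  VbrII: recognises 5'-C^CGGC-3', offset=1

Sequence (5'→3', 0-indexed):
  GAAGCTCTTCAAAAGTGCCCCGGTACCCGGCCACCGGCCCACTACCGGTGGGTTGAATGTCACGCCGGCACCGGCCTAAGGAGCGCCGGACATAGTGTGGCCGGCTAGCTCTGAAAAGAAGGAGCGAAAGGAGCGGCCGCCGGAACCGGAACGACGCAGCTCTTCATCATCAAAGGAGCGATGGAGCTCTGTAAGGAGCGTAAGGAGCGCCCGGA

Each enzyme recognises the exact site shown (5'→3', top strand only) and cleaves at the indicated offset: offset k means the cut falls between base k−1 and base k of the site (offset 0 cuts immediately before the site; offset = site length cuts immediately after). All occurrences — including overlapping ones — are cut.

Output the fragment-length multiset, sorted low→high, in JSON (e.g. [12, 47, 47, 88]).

[1,1,1,1,1,5,6,6,6,6,7,7,8,9,9,9,10,10,10,11,13,13,14,15,16,20]

Site scan:
  RvuVI (AGCTCT, off=4): starts [2, 106, 157, 184] → cuts [6, 110, 161, 188]
  EstIX (CCGG, off=0): starts [19, 26, 33, 44, 64, 70, 85, 100, 139, 145, 210] → cuts [19, 26, 33, 44, 64, 70, 85, 100, 139, 145, 210]
  GruVI (AAGGAGCG, off=2): starts [77, 118, 127, 172, 192, 201] → cuts [79, 120, 129, 174, 194, 203]
  VbrII (CCGGC, off=1): starts [26, 33, 64, 70, 100] → cuts [27, 34, 65, 71, 101]

All cut coordinates (distinct, sorted): [6, 19, 26, 27, 33, 34, 44, 64, 65, 70, 71, 79, 85, 100, 101, 110, 120, 129, 139, 145, 161, 174, 188, 194, 203, 210]

Fragment lengths:
  6→19: 13 bp
  19→26: 7 bp
  26→27: 1 bp
  27→33: 6 bp
  33→34: 1 bp
  34→44: 10 bp
  44→64: 20 bp
  64→65: 1 bp
  65→70: 5 bp
  70→71: 1 bp
  71→79: 8 bp
  79→85: 6 bp
  85→100: 15 bp
  100→101: 1 bp
  101→110: 9 bp
  110→120: 10 bp
  120→129: 9 bp
  129→139: 10 bp
  139→145: 6 bp
  145→161: 16 bp
  161→174: 13 bp
  174→188: 14 bp
  188→194: 6 bp
  194→203: 9 bp
  203→210: 7 bp
  210→6 (wrap): 215-210+6 = 11 bp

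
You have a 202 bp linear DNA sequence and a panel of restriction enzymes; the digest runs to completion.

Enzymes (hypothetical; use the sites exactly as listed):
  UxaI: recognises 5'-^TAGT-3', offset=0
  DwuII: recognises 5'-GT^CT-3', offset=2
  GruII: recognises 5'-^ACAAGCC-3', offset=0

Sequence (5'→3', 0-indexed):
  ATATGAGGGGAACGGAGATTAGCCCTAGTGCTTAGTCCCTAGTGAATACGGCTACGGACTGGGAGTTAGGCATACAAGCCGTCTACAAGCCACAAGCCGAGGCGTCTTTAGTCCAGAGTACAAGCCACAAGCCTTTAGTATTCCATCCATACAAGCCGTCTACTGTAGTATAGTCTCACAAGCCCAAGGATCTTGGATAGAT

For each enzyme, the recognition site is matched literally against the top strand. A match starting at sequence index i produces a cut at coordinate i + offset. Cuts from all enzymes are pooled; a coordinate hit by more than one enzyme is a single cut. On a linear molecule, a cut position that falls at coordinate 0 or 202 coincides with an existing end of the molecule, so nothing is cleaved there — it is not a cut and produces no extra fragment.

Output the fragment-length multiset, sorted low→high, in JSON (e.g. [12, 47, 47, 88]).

Per-enzyme occurrences:
  UxaI TAGT/0: at [25, 32, 39, 108, 135, 165, 170] ⇒ [25, 32, 39, 108, 135, 165, 170]
  DwuII GTCT/2: at [80, 103, 157, 172] ⇒ [82, 105, 159, 174]
  GruII ACAAGCC/0: at [73, 84, 91, 119, 126, 150, 177] ⇒ [73, 84, 91, 119, 126, 150, 177]

Pooled cuts: [25, 32, 39, 73, 82, 84, 91, 105, 108, 119, 126, 135, 150, 159, 165, 170, 174, 177]

Fragments:
  [0,25): 25 bp
  [25,32): 7 bp
  [32,39): 7 bp
  [39,73): 34 bp
  [73,82): 9 bp
  [82,84): 2 bp
  [84,91): 7 bp
  [91,105): 14 bp
  [105,108): 3 bp
  [108,119): 11 bp
  [119,126): 7 bp
  [126,135): 9 bp
  [135,150): 15 bp
  [150,159): 9 bp
  [159,165): 6 bp
  [165,170): 5 bp
  [170,174): 4 bp
  [174,177): 3 bp
  [177,202): 25 bp

[2,3,3,4,5,6,7,7,7,7,9,9,9,11,14,15,25,25,34]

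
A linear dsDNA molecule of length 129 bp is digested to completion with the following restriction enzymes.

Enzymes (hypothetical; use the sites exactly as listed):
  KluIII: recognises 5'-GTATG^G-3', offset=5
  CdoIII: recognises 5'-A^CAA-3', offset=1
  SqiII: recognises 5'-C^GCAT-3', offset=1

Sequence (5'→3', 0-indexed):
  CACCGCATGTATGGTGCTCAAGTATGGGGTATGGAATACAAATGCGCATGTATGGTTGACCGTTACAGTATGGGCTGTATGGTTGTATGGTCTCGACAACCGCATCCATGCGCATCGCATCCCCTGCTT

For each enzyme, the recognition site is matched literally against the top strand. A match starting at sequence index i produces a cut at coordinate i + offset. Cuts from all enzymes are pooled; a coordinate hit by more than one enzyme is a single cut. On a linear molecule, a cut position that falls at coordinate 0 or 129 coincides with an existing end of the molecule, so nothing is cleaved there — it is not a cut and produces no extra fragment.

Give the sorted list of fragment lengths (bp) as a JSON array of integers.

Per-enzyme occurrences:
  KluIII GTATGG/5: at [8, 21, 28, 49, 67, 76, 84] ⇒ [13, 26, 33, 54, 72, 81, 89]
  CdoIII ACAA/1: at [37, 95] ⇒ [38, 96]
  SqiII CGCAT/1: at [3, 44, 100, 110, 115] ⇒ [4, 45, 101, 111, 116]

All cut coordinates (distinct, sorted): [4, 13, 26, 33, 38, 45, 54, 72, 81, 89, 96, 101, 111, 116]

Fragment lengths:
  [0,4): 4 bp
  [4,13): 9 bp
  [13,26): 13 bp
  [26,33): 7 bp
  [33,38): 5 bp
  [38,45): 7 bp
  [45,54): 9 bp
  [54,72): 18 bp
  [72,81): 9 bp
  [81,89): 8 bp
  [89,96): 7 bp
  [96,101): 5 bp
  [101,111): 10 bp
  [111,116): 5 bp
  [116,129): 13 bp

[4,5,5,5,7,7,7,8,9,9,9,10,13,13,18]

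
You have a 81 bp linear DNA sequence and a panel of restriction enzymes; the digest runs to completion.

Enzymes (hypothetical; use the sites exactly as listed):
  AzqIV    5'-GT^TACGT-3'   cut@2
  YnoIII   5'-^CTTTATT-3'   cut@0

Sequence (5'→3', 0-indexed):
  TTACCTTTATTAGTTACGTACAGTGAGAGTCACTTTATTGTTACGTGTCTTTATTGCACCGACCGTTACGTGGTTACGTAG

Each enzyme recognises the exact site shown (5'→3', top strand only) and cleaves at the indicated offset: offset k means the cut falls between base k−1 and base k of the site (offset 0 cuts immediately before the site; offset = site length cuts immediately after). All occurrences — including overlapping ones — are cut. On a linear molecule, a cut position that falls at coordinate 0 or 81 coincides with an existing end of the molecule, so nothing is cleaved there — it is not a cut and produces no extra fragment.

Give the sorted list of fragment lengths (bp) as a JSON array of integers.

Scan for sites:
  AzqIV GTTACGT/2: at [12, 39, 64, 72] ⇒ [14, 41, 66, 74]
  YnoIII CTTTATT/0: at [4, 32, 48] ⇒ [4, 32, 48]

Pooled cuts: [4, 14, 32, 41, 48, 66, 74]

Fragment lengths:
  [0,4): 4 bp
  [4,14): 10 bp
  [14,32): 18 bp
  [32,41): 9 bp
  [41,48): 7 bp
  [48,66): 18 bp
  [66,74): 8 bp
  [74,81): 7 bp

[4,7,7,8,9,10,18,18]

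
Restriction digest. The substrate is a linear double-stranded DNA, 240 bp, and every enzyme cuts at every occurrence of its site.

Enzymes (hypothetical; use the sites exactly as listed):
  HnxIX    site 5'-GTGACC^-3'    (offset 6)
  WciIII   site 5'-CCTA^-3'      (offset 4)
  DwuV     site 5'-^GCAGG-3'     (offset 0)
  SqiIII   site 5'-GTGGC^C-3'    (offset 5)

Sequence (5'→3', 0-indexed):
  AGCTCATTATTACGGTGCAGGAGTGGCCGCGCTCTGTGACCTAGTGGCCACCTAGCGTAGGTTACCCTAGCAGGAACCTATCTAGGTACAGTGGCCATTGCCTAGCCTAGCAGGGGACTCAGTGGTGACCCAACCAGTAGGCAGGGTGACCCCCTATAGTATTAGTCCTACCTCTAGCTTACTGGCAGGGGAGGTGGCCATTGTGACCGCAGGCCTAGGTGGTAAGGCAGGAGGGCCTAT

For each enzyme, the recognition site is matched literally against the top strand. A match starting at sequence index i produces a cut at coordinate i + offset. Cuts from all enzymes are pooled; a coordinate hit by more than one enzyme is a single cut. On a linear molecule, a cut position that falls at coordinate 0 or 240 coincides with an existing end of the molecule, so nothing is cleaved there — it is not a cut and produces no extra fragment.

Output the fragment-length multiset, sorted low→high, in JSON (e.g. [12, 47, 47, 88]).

Scan for sites:
  HnxIX GTGACC/6: at [35, 124, 145, 202] ⇒ [41, 130, 151, 208]
  WciIII CCTA/4: at [39, 50, 65, 76, 100, 105, 152, 166, 213, 235] ⇒ [43, 54, 69, 80, 104, 109, 156, 170, 217, 239]
  DwuV GCAGG/0: at [16, 69, 109, 140, 184, 208, 226] ⇒ [16, 69, 109, 140, 184, 208, 226]
  SqiIII GTGGCC/5: at [22, 43, 90, 193] ⇒ [27, 48, 95, 198]

Pooled cuts: [16, 27, 41, 43, 48, 54, 69, 80, 95, 104, 109, 130, 140, 151, 156, 170, 184, 198, 208, 217, 226, 239]

Fragments:
  [0,16): 16 bp
  [16,27): 11 bp
  [27,41): 14 bp
  [41,43): 2 bp
  [43,48): 5 bp
  [48,54): 6 bp
  [54,69): 15 bp
  [69,80): 11 bp
  [80,95): 15 bp
  [95,104): 9 bp
  [104,109): 5 bp
  [109,130): 21 bp
  [130,140): 10 bp
  [140,151): 11 bp
  [151,156): 5 bp
  [156,170): 14 bp
  [170,184): 14 bp
  [184,198): 14 bp
  [198,208): 10 bp
  [208,217): 9 bp
  [217,226): 9 bp
  [226,239): 13 bp
  [239,240): 1 bp

[1,2,5,5,5,6,9,9,9,10,10,11,11,11,13,14,14,14,14,15,15,16,21]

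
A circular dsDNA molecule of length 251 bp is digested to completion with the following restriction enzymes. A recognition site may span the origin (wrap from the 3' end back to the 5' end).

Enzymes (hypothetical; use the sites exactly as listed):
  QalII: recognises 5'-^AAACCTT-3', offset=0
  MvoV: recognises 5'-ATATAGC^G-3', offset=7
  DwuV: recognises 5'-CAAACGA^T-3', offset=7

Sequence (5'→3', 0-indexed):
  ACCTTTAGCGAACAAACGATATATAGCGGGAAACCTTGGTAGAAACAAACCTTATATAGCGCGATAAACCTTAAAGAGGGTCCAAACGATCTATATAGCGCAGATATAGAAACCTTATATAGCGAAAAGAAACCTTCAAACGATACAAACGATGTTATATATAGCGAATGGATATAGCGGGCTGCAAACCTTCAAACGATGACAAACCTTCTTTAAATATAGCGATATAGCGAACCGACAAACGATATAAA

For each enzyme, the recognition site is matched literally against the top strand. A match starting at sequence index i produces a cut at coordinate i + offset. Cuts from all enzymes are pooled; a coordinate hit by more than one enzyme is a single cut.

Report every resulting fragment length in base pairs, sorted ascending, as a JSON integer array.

Scan for sites:
  QalII AAACCTT/0: at [30, 46, 65, 109, 129, 185, 203, 249] ⇒ [30, 46, 65, 109, 129, 185, 203, 249]
  MvoV ATATAGCG/7: at [20, 53, 92, 116, 158, 171, 216, 224] ⇒ [27, 60, 99, 123, 165, 178, 223, 231]
  DwuV CAAACGAT/7: at [12, 82, 136, 145, 192, 238] ⇒ [19, 89, 143, 152, 199, 245]

Pooled cuts: [19, 27, 30, 46, 60, 65, 89, 99, 109, 123, 129, 143, 152, 165, 178, 185, 199, 203, 223, 231, 245, 249]

Fragments:
  19→27: 8 bp
  27→30: 3 bp
  30→46: 16 bp
  46→60: 14 bp
  60→65: 5 bp
  65→89: 24 bp
  89→99: 10 bp
  99→109: 10 bp
  109→123: 14 bp
  123→129: 6 bp
  129→143: 14 bp
  143→152: 9 bp
  152→165: 13 bp
  165→178: 13 bp
  178→185: 7 bp
  185→199: 14 bp
  199→203: 4 bp
  203→223: 20 bp
  223→231: 8 bp
  231→245: 14 bp
  245→249: 4 bp
  249→19 (wrap): 251-249+19 = 21 bp

[3,4,4,5,6,7,8,8,9,10,10,13,13,14,14,14,14,14,16,20,21,24]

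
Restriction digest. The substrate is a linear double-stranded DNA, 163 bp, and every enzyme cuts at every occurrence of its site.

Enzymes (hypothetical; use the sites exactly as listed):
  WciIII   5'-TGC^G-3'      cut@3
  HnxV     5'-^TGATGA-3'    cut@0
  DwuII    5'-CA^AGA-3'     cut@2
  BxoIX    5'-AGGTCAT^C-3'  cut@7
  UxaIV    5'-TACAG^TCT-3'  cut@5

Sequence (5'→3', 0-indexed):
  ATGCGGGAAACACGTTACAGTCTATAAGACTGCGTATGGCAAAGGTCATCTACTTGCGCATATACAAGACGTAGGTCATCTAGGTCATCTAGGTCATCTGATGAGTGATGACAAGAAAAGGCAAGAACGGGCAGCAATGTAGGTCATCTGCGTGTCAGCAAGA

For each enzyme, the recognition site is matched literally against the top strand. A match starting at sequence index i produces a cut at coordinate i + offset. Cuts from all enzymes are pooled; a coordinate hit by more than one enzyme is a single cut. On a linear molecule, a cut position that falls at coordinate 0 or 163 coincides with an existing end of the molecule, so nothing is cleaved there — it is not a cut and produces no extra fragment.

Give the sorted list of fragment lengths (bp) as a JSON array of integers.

Scan for sites:
  WciIII (TGCG, off=3): starts [1, 30, 54, 148] → cuts [4, 33, 57, 151]
  HnxV (TGATGA, off=0): starts [98, 105] → cuts [98, 105]
  DwuII (CAAGA, off=2): starts [64, 111, 121, 158] → cuts [66, 113, 123, 160]
  BxoIX (AGGTCATC, off=7): starts [42, 72, 81, 90, 140] → cuts [49, 79, 88, 97, 147]
  UxaIV (TACAGTCT, off=5): starts [15] → cuts [20]

All cut coordinates (distinct, sorted): [4, 20, 33, 49, 57, 66, 79, 88, 97, 98, 105, 113, 123, 147, 151, 160]

Fragments:
  [0,4): 4 bp
  [4,20): 16 bp
  [20,33): 13 bp
  [33,49): 16 bp
  [49,57): 8 bp
  [57,66): 9 bp
  [66,79): 13 bp
  [79,88): 9 bp
  [88,97): 9 bp
  [97,98): 1 bp
  [98,105): 7 bp
  [105,113): 8 bp
  [113,123): 10 bp
  [123,147): 24 bp
  [147,151): 4 bp
  [151,160): 9 bp
  [160,163): 3 bp

[1,3,4,4,7,8,8,9,9,9,9,10,13,13,16,16,24]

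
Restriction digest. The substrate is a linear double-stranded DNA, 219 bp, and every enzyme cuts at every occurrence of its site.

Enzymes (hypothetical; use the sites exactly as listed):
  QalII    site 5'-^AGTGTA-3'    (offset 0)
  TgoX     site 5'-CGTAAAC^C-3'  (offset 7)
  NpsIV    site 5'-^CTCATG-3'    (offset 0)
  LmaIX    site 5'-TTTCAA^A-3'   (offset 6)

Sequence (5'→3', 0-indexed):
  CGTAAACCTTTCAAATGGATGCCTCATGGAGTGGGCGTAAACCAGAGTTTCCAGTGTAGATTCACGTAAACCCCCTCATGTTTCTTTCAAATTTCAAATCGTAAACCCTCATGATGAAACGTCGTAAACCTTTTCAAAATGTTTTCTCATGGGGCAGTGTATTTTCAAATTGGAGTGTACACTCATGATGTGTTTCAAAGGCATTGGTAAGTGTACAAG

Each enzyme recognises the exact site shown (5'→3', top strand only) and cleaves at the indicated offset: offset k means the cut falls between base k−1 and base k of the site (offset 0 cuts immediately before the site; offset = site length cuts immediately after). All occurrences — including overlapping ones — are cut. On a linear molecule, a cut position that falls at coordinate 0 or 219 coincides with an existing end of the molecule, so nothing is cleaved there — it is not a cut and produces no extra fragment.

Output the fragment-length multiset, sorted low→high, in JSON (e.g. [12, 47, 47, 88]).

[1,3,5,7,7,7,8,8,8,8,9,10,10,10,11,13,16,17,19,20,22]

Scan for sites:
  QalII AGTGTA/0: at [52, 155, 173, 209] ⇒ [52, 155, 173, 209]
  TgoX CGTAAACC/7: at [0, 35, 64, 99, 122] ⇒ [7, 42, 71, 106, 129]
  NpsIV CTCATG/0: at [22, 74, 107, 145, 181] ⇒ [22, 74, 107, 145, 181]
  LmaIX TTTCAAA/6: at [8, 84, 91, 131, 162, 192] ⇒ [14, 90, 97, 137, 168, 198]

All cut coordinates (distinct, sorted): [7, 14, 22, 42, 52, 71, 74, 90, 97, 106, 107, 129, 137, 145, 155, 168, 173, 181, 198, 209]

Fragment lengths:
  [0,7): 7 bp
  [7,14): 7 bp
  [14,22): 8 bp
  [22,42): 20 bp
  [42,52): 10 bp
  [52,71): 19 bp
  [71,74): 3 bp
  [74,90): 16 bp
  [90,97): 7 bp
  [97,106): 9 bp
  [106,107): 1 bp
  [107,129): 22 bp
  [129,137): 8 bp
  [137,145): 8 bp
  [145,155): 10 bp
  [155,168): 13 bp
  [168,173): 5 bp
  [173,181): 8 bp
  [181,198): 17 bp
  [198,209): 11 bp
  [209,219): 10 bp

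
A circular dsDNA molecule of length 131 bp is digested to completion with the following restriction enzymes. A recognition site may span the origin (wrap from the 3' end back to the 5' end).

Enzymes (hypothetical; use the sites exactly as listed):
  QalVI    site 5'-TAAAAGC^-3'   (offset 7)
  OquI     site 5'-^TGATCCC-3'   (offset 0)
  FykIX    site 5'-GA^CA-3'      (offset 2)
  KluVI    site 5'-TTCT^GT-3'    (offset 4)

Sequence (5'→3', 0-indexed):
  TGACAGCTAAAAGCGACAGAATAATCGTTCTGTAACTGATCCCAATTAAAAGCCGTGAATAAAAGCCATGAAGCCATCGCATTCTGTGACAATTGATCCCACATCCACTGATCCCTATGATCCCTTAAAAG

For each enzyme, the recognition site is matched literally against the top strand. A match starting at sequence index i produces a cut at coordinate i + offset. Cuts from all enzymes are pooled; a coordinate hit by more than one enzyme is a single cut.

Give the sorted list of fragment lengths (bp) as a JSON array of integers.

Per-enzyme occurrences:
  QalVI TAAAAGC/7: at [7, 46, 59] ⇒ [14, 53, 66]
  OquI TGATCCC/0: at [36, 93, 108, 117] ⇒ [36, 93, 108, 117]
  FykIX GACA/2: at [1, 14, 87] ⇒ [3, 16, 89]
  KluVI TTCTGT/4: at [27, 81] ⇒ [31, 85]

Pooled cuts: [3, 14, 16, 31, 36, 53, 66, 85, 89, 93, 108, 117]

Fragments:
  3→14: 11 bp
  14→16: 2 bp
  16→31: 15 bp
  31→36: 5 bp
  36→53: 17 bp
  53→66: 13 bp
  66→85: 19 bp
  85→89: 4 bp
  89→93: 4 bp
  93→108: 15 bp
  108→117: 9 bp
  117→3 (wrap): 131-117+3 = 17 bp

[2,4,4,5,9,11,13,15,15,17,17,19]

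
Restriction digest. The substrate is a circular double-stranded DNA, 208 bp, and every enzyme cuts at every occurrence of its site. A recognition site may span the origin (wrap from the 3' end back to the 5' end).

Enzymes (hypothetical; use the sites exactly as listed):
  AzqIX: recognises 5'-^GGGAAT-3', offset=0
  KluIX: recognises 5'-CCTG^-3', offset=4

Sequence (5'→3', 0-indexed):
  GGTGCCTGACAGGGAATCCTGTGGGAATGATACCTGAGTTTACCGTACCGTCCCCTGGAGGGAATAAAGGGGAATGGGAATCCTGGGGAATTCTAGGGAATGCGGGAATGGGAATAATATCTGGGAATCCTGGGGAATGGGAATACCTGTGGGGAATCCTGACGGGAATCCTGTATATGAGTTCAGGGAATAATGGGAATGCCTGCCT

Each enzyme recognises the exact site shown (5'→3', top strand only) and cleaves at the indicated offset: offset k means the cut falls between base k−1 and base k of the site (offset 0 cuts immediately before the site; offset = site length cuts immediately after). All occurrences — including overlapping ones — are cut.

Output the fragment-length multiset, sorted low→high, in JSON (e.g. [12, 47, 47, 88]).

Site scan:
  AzqIX (GGGAAT, off=0): starts [11, 22, 59, 69, 75, 85, 95, 103, 109, 122, 132, 138, 151, 163, 185, 194] → cuts [11, 22, 59, 69, 75, 85, 95, 103, 109, 122, 132, 138, 151, 163, 185, 194]
  KluIX (CCTG, off=4): starts [4, 17, 32, 53, 81, 128, 145, 157, 169, 201, 205] → cuts [1, 8, 21, 36, 57, 85, 132, 149, 161, 173, 205]

Pooled cuts: [1, 8, 11, 21, 22, 36, 57, 59, 69, 75, 85, 95, 103, 109, 122, 132, 138, 149, 151, 161, 163, 173, 185, 194, 205]

Fragments:
  1→8: 7 bp
  8→11: 3 bp
  11→21: 10 bp
  21→22: 1 bp
  22→36: 14 bp
  36→57: 21 bp
  57→59: 2 bp
  59→69: 10 bp
  69→75: 6 bp
  75→85: 10 bp
  85→95: 10 bp
  95→103: 8 bp
  103→109: 6 bp
  109→122: 13 bp
  122→132: 10 bp
  132→138: 6 bp
  138→149: 11 bp
  149→151: 2 bp
  151→161: 10 bp
  161→163: 2 bp
  163→173: 10 bp
  173→185: 12 bp
  185→194: 9 bp
  194→205: 11 bp
  205→1 (wrap): 208-205+1 = 4 bp

[1,2,2,2,3,4,6,6,6,7,8,9,10,10,10,10,10,10,10,11,11,12,13,14,21]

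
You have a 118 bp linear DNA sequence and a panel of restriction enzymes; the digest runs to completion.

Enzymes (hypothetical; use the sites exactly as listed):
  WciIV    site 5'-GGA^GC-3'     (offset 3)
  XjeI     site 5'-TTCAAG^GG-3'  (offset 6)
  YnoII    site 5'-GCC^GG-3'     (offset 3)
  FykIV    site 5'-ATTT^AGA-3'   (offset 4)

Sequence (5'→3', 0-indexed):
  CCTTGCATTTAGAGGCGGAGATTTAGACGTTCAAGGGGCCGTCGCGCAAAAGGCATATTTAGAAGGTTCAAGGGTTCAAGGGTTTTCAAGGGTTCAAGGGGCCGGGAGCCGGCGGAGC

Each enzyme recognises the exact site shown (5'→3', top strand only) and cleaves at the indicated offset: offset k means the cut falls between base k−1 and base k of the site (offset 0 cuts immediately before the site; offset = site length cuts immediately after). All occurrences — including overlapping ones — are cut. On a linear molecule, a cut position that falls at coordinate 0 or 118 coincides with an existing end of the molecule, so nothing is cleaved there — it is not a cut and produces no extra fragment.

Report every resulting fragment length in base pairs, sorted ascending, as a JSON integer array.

[2,3,4,5,6,8,8,10,10,11,12,14,25]

Per-enzyme occurrences:
  WciIV (GGAGC, off=3): starts [104, 113] → cuts [107, 116]
  XjeI (TTCAAGGG, off=6): starts [29, 66, 74, 84, 92] → cuts [35, 72, 80, 90, 98]
  YnoII (GCCGG, off=3): starts [100, 107] → cuts [103, 110]
  FykIV (ATTTAGA, off=4): starts [6, 20, 56] → cuts [10, 24, 60]

All cut coordinates (distinct, sorted): [10, 24, 35, 60, 72, 80, 90, 98, 103, 107, 110, 116]

Fragment lengths:
  [0,10): 10 bp
  [10,24): 14 bp
  [24,35): 11 bp
  [35,60): 25 bp
  [60,72): 12 bp
  [72,80): 8 bp
  [80,90): 10 bp
  [90,98): 8 bp
  [98,103): 5 bp
  [103,107): 4 bp
  [107,110): 3 bp
  [110,116): 6 bp
  [116,118): 2 bp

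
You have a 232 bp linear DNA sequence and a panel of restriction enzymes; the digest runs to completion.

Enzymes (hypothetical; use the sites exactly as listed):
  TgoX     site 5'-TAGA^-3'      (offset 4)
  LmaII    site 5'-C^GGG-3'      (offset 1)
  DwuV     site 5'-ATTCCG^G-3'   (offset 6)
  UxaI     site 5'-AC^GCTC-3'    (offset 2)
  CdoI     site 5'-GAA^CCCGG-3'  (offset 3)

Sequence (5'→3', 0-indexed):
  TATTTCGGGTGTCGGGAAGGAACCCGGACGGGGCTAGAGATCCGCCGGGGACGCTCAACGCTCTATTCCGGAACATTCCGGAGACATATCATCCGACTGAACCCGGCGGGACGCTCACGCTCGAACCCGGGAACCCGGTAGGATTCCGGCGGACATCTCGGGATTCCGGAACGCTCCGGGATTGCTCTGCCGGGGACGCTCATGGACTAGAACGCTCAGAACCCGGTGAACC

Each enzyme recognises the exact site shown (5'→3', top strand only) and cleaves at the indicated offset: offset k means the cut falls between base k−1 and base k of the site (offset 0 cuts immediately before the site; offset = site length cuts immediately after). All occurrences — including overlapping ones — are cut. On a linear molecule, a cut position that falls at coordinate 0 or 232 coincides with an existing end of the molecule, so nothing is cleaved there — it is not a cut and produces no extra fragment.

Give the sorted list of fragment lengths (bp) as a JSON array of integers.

Site scan:
  TgoX (TAGA, off=4): starts [34, 207] → cuts [38, 211]
  LmaII (CGGG, off=1): starts [5, 12, 28, 45, 106, 127, 158, 176, 190] → cuts [6, 13, 29, 46, 107, 128, 159, 177, 191]
  DwuV (ATTCCGG, off=6): starts [64, 74, 142, 162] → cuts [70, 80, 148, 168]
  UxaI (ACGCTC, off=2): starts [50, 57, 110, 116, 170, 195, 211] → cuts [52, 59, 112, 118, 172, 197, 213]
  CdoI (GAACCCGG, off=3): starts [19, 98, 122, 130, 218] → cuts [22, 101, 125, 133, 221]

All cut coordinates (distinct, sorted): [6, 13, 22, 29, 38, 46, 52, 59, 70, 80, 101, 107, 112, 118, 125, 128, 133, 148, 159, 168, 172, 177, 191, 197, 211, 213, 221]

Fragment lengths:
  [0,6): 6 bp
  [6,13): 7 bp
  [13,22): 9 bp
  [22,29): 7 bp
  [29,38): 9 bp
  [38,46): 8 bp
  [46,52): 6 bp
  [52,59): 7 bp
  [59,70): 11 bp
  [70,80): 10 bp
  [80,101): 21 bp
  [101,107): 6 bp
  [107,112): 5 bp
  [112,118): 6 bp
  [118,125): 7 bp
  [125,128): 3 bp
  [128,133): 5 bp
  [133,148): 15 bp
  [148,159): 11 bp
  [159,168): 9 bp
  [168,172): 4 bp
  [172,177): 5 bp
  [177,191): 14 bp
  [191,197): 6 bp
  [197,211): 14 bp
  [211,213): 2 bp
  [213,221): 8 bp
  [221,232): 11 bp

[2,3,4,5,5,5,6,6,6,6,6,7,7,7,7,8,8,9,9,9,10,11,11,11,14,14,15,21]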